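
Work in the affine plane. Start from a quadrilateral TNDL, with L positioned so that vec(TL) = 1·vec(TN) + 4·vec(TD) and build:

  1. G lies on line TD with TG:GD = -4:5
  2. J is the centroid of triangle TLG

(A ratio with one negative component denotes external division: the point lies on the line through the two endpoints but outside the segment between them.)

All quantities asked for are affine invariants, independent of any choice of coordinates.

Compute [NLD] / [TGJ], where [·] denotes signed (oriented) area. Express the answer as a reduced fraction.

[NLD]:[TGJ] = 3

Choose coordinates T = (0, 0), N = (1, 0), D = (0, 1), L = (1, 4).
1. G lies on line TD with TG:GD = -4:5 ⇒ G = (0, -4)
2. J is the centroid of triangle TLG ⇒ J = (1/3, 0)
2·[NLD] = 4, 2·[TGJ] = 4/3
[NLD]:[TGJ] = 4:4/3 = 3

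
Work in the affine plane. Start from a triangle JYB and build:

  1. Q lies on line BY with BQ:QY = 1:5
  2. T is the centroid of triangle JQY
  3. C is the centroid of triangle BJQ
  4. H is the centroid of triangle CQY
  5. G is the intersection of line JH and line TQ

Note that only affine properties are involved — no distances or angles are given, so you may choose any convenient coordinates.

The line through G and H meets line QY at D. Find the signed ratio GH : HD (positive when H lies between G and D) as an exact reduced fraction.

GH:HD = 4/3

Set J = (0, 0), Y = (1, 0), B = (0, 1); any affine frame gives the same invariant.
1. Q lies on line BY with BQ:QY = 1:5 ⇒ Q = (1/6, 5/6)
2. T is the centroid of triangle JQY ⇒ T = (7/18, 5/18)
3. C is the centroid of triangle BJQ ⇒ C = (1/18, 11/18)
4. H is the centroid of triangle CQY ⇒ H = (11/27, 13/27)
5. G is the intersection of line JH and line TQ ⇒ G = (55/162, 65/162)
line GH meets QY at D = (11/24, 13/24)
H = G + t·(D−G) with t = 4/7, so GH:HD = 4/7:3/7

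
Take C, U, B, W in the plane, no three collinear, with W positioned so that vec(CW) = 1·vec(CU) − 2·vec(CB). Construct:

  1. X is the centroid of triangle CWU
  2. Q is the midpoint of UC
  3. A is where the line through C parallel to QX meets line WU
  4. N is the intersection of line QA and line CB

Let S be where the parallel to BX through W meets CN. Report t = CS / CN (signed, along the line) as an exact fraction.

Work in coordinates with C = (0, 0), U = (1, 0), B = (0, 1), W = (1, -2).
1. X is the centroid of triangle CWU ⇒ X = (2/3, -2/3)
2. Q is the midpoint of UC ⇒ Q = (1/2, 0)
3. A is where the line through C parallel to QX meets line WU ⇒ A = (1, -4)
4. N is the intersection of line QA and line CB ⇒ N = (0, 4)
through W parallel to BX: direction (2/3, -5/3); meets CN at S = (0, 1/2)
S = C + t·(N−C) with t = 1/8

t = 1/8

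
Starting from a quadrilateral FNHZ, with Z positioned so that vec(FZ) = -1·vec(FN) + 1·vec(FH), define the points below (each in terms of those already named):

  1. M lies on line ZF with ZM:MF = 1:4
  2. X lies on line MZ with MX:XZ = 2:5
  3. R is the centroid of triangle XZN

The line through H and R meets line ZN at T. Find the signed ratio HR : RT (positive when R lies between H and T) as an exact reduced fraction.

Set F = (0, 0), N = (1, 0), H = (0, 1), Z = (-1, 1); any affine frame gives the same invariant.
1. M lies on line ZF with ZM:MF = 1:4 ⇒ M = (-4/5, 4/5)
2. X lies on line MZ with MX:XZ = 2:5 ⇒ X = (-6/7, 6/7)
3. R is the centroid of triangle XZN ⇒ R = (-2/7, 13/21)
line HR meets ZN at T = (-3/11, 7/11)
R = H + t·(T−H) with t = 22/21, so HR:RT = 22/21:-1/21

HR:RT = -22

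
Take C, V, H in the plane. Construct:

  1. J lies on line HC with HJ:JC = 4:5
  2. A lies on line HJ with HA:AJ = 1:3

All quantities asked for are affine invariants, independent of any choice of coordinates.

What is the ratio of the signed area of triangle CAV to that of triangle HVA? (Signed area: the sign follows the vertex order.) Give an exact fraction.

[CAV]:[HVA] = 8

Set C = (0, 0), V = (1, 0), H = (0, 1); any affine frame gives the same invariant.
1. J lies on line HC with HJ:JC = 4:5 ⇒ J = (0, 5/9)
2. A lies on line HJ with HA:AJ = 1:3 ⇒ A = (0, 8/9)
2·[CAV] = -8/9, 2·[HVA] = -1/9
[CAV]:[HVA] = -8/9:-1/9 = 8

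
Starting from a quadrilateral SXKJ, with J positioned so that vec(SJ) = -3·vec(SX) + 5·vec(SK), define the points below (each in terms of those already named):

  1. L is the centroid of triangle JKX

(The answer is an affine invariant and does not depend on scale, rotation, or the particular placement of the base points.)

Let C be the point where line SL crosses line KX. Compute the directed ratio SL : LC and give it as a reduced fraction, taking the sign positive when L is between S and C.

Assign S = (0, 0), X = (1, 0), K = (0, 1), J = (-3, 5) — the answer is frame-independent, so this choice is without loss of generality.
1. L is the centroid of triangle JKX ⇒ L = (-2/3, 2)
line SL meets KX at C = (-1/2, 3/2)
L = S + t·(C−S) with t = 4/3, so SL:LC = 4/3:-1/3

SL:LC = -4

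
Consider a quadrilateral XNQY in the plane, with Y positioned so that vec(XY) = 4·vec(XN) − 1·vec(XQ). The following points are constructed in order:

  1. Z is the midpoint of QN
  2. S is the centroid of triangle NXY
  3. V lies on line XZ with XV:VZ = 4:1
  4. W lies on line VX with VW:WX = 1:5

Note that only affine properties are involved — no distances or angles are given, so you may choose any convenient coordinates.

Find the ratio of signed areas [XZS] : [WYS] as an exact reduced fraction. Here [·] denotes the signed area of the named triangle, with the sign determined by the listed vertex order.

Work in coordinates with X = (0, 0), N = (1, 0), Q = (0, 1), Y = (4, -1).
1. Z is the midpoint of QN ⇒ Z = (1/2, 1/2)
2. S is the centroid of triangle NXY ⇒ S = (5/3, -1/3)
3. V lies on line XZ with XV:VZ = 4:1 ⇒ V = (2/5, 2/5)
4. W lies on line VX with VW:WX = 1:5 ⇒ W = (1/3, 1/3)
2·[XZS] = -1, 2·[WYS] = -2/3
[XZS]:[WYS] = -1:-2/3 = 3/2

[XZS]:[WYS] = 3/2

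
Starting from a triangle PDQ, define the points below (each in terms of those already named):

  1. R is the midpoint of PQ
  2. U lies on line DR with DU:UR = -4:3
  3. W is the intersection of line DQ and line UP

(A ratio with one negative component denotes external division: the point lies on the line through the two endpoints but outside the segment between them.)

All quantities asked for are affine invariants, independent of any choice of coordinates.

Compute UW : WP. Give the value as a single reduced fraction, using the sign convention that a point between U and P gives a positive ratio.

Work in coordinates with P = (0, 0), D = (1, 0), Q = (0, 1).
1. R is the midpoint of PQ ⇒ R = (0, 1/2)
2. U lies on line DR with DU:UR = -4:3 ⇒ U = (-3, 2)
3. W is the intersection of line DQ and line UP ⇒ W = (3, -2)
W = U + t·(P−U) with t = 2, so UW:WP = t:(1−t) = 2:-1

UW:WP = -2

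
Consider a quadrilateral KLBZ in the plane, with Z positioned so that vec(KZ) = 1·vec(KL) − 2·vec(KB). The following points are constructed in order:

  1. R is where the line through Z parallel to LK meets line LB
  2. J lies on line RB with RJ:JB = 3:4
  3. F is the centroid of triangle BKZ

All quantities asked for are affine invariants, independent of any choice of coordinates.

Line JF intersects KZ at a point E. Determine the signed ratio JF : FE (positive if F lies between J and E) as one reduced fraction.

Assign K = (0, 0), L = (1, 0), B = (0, 1), Z = (1, -2) — the answer is frame-independent, so this choice is without loss of generality.
1. R is where the line through Z parallel to LK meets line LB ⇒ R = (3, -2)
2. J lies on line RB with RJ:JB = 3:4 ⇒ J = (12/7, -5/7)
3. F is the centroid of triangle BKZ ⇒ F = (1/3, -1/3)
line JF meets KZ at E = (7/50, -7/25)
F = J + t·(E−J) with t = 50/57, so JF:FE = 50/57:7/57

JF:FE = 50/7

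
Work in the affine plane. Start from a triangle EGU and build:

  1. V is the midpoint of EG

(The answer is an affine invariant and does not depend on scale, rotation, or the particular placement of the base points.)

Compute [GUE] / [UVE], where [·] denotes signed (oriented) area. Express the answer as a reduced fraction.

Work in coordinates with E = (0, 0), G = (1, 0), U = (0, 1).
1. V is the midpoint of EG ⇒ V = (1/2, 0)
2·[GUE] = 1, 2·[UVE] = -1/2
[GUE]:[UVE] = 1:-1/2 = -2

[GUE]:[UVE] = -2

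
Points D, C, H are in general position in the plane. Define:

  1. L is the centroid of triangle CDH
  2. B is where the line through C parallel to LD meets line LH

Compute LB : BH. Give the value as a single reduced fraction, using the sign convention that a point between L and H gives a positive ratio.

Set D = (0, 0), C = (1, 0), H = (0, 1); any affine frame gives the same invariant.
1. L is the centroid of triangle CDH ⇒ L = (1/3, 1/3)
2. B is where the line through C parallel to LD meets line LH ⇒ B = (2/3, -1/3)
B = L + t·(H−L) with t = -1, so LB:BH = t:(1−t) = -1:2

LB:BH = -1/2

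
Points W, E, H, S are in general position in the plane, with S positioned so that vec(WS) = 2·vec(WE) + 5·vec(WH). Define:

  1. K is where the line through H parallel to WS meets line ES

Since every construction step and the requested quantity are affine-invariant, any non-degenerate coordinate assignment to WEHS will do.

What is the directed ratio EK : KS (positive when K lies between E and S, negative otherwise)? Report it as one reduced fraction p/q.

Choose coordinates W = (0, 0), E = (1, 0), H = (0, 1), S = (2, 5).
1. K is where the line through H parallel to WS meets line ES ⇒ K = (12/5, 7)
K = E + t·(S−E) with t = 7/5, so EK:KS = t:(1−t) = 7/5:-2/5

EK:KS = -7/2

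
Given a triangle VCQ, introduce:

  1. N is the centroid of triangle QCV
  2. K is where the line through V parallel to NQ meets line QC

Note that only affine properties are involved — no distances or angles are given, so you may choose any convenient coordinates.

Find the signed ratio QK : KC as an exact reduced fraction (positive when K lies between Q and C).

Assign V = (0, 0), C = (1, 0), Q = (0, 1) — the answer is frame-independent, so this choice is without loss of generality.
1. N is the centroid of triangle QCV ⇒ N = (1/3, 1/3)
2. K is where the line through V parallel to NQ meets line QC ⇒ K = (-1, 2)
K = Q + t·(C−Q) with t = -1, so QK:KC = t:(1−t) = -1:2

QK:KC = -1/2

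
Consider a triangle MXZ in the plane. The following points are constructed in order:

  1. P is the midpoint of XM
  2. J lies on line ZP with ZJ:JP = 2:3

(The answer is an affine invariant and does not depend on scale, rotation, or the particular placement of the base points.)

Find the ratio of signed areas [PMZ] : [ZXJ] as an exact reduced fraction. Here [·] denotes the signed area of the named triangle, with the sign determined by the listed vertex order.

Set M = (0, 0), X = (1, 0), Z = (0, 1); any affine frame gives the same invariant.
1. P is the midpoint of XM ⇒ P = (1/2, 0)
2. J lies on line ZP with ZJ:JP = 2:3 ⇒ J = (1/5, 3/5)
2·[PMZ] = -1/2, 2·[ZXJ] = -1/5
[PMZ]:[ZXJ] = -1/2:-1/5 = 5/2

[PMZ]:[ZXJ] = 5/2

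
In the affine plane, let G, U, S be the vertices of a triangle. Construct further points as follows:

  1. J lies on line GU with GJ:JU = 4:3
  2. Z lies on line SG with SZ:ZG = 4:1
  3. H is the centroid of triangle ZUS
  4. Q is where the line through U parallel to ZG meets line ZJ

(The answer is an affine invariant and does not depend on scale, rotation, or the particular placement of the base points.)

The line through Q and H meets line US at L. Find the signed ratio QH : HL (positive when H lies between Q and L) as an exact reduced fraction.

Assign G = (0, 0), U = (1, 0), S = (0, 1) — the answer is frame-independent, so this choice is without loss of generality.
1. J lies on line GU with GJ:JU = 4:3 ⇒ J = (4/7, 0)
2. Z lies on line SG with SZ:ZG = 4:1 ⇒ Z = (0, 1/5)
3. H is the centroid of triangle ZUS ⇒ H = (1/3, 2/5)
4. Q is where the line through U parallel to ZG meets line ZJ ⇒ Q = (1, -3/20)
line QH meets US at L = (13/7, -6/7)
H = Q + t·(L−Q) with t = -7/9, so QH:HL = -7/9:16/9

QH:HL = -7/16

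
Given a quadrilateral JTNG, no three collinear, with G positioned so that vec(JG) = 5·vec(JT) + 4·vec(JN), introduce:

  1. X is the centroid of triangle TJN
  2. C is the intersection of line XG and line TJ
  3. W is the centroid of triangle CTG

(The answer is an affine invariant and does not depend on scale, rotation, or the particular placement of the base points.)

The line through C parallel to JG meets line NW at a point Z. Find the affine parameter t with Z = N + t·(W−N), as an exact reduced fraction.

Choose coordinates J = (0, 0), T = (1, 0), N = (0, 1), G = (5, 4).
1. X is the centroid of triangle TJN ⇒ X = (1/3, 1/3)
2. C is the intersection of line XG and line TJ ⇒ C = (-1/11, 0)
3. W is the centroid of triangle CTG ⇒ W = (65/33, 4/3)
through C parallel to JG: direction (5, 4); meets NW at Z = (663/451, 256/205)
Z = N + t·(W−N) with t = 153/205

t = 153/205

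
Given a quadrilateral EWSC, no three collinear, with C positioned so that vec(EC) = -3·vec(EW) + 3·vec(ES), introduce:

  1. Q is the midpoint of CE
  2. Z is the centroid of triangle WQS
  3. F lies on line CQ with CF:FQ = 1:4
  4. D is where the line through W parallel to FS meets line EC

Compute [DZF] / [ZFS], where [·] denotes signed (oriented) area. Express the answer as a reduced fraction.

Set E = (0, 0), W = (1, 0), S = (0, 1), C = (-3, 3); any affine frame gives the same invariant.
1. Q is the midpoint of CE ⇒ Q = (-3/2, 3/2)
2. Z is the centroid of triangle WQS ⇒ Z = (-1/6, 5/6)
3. F lies on line CQ with CF:FQ = 1:4 ⇒ F = (-27/10, 27/10)
4. D is where the line through W parallel to FS meets line EC ⇒ D = (-17/10, 17/10)
2·[DZF] = 2/3, 2·[ZFS] = -11/15
[DZF]:[ZFS] = 2/3:-11/15 = -10/11

[DZF]:[ZFS] = -10/11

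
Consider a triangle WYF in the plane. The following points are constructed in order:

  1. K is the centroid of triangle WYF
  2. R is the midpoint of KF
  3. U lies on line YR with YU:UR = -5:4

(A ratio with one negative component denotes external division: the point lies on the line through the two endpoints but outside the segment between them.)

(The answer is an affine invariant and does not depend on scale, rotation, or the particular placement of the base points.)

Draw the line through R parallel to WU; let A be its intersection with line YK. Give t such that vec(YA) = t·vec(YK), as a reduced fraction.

Set W = (0, 0), Y = (1, 0), F = (0, 1); any affine frame gives the same invariant.
1. K is the centroid of triangle WYF ⇒ K = (1/3, 1/3)
2. R is the midpoint of KF ⇒ R = (1/6, 2/3)
3. U lies on line YR with YU:UR = -5:4 ⇒ U = (-19/6, 10/3)
through R parallel to WU: direction (-19/6, 10/3); meets YK at A = (13/21, 4/21)
A = Y + t·(K−Y) with t = 4/7

t = 4/7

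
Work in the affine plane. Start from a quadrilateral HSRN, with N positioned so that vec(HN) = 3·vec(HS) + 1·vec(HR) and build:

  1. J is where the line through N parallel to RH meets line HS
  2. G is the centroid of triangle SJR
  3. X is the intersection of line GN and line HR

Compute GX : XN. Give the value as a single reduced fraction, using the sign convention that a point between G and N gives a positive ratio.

GX:XN = -4/9

Set H = (0, 0), S = (1, 0), R = (0, 1), N = (3, 1); any affine frame gives the same invariant.
1. J is where the line through N parallel to RH meets line HS ⇒ J = (3, 0)
2. G is the centroid of triangle SJR ⇒ G = (4/3, 1/3)
3. X is the intersection of line GN and line HR ⇒ X = (0, -1/5)
X = G + t·(N−G) with t = -4/5, so GX:XN = t:(1−t) = -4/5:9/5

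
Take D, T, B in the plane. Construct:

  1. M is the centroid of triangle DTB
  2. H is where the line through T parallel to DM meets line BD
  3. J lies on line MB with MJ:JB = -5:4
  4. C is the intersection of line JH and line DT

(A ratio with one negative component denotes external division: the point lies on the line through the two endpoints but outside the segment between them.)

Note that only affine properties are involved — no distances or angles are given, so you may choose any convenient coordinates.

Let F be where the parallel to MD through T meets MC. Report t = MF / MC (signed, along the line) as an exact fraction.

Work in coordinates with D = (0, 0), T = (1, 0), B = (0, 1).
1. M is the centroid of triangle DTB ⇒ M = (1/3, 1/3)
2. H is where the line through T parallel to DM meets line BD ⇒ H = (0, -1)
3. J lies on line MB with MJ:JB = -5:4 ⇒ J = (-4/3, 11/3)
4. C is the intersection of line JH and line DT ⇒ C = (-2/7, 0)
through T parallel to MD: direction (-1/3, -1/3); meets MC at F = (5/2, 3/2)
F = M + t·(C−M) with t = -7/2

t = -7/2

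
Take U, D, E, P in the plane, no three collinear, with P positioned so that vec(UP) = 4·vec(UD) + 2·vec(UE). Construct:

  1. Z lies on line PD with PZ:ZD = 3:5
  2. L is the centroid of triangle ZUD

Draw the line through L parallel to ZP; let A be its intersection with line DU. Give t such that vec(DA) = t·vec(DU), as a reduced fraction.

t = 1/3

Choose coordinates U = (0, 0), D = (1, 0), E = (0, 1), P = (4, 2).
1. Z lies on line PD with PZ:ZD = 3:5 ⇒ Z = (23/8, 5/4)
2. L is the centroid of triangle ZUD ⇒ L = (31/24, 5/12)
through L parallel to ZP: direction (9/8, 3/4); meets DU at A = (2/3, 0)
A = D + t·(U−D) with t = 1/3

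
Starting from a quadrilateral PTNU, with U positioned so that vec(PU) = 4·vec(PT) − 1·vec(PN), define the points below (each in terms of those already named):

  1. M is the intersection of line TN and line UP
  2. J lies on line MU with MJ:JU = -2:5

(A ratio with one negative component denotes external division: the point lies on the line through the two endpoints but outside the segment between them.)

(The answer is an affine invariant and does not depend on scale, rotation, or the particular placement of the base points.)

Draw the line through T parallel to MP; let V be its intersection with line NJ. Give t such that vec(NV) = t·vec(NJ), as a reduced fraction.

t = 3/4

Set P = (0, 0), T = (1, 0), N = (0, 1), U = (4, -1); any affine frame gives the same invariant.
1. M is the intersection of line TN and line UP ⇒ M = (4/3, -1/3)
2. J lies on line MU with MJ:JU = -2:5 ⇒ J = (-4/9, 1/9)
through T parallel to MP: direction (-4/3, 1/3); meets NJ at V = (-1/3, 1/3)
V = N + t·(J−N) with t = 3/4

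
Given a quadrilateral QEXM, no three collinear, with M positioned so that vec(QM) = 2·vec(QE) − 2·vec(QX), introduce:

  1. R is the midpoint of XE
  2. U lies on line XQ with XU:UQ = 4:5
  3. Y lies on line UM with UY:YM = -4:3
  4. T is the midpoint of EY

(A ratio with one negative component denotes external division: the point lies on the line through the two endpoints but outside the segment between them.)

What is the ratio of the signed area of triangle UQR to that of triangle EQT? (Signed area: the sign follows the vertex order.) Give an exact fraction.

Assign Q = (0, 0), E = (1, 0), X = (0, 1), M = (2, -2) — the answer is frame-independent, so this choice is without loss of generality.
1. R is the midpoint of XE ⇒ R = (1/2, 1/2)
2. U lies on line XQ with XU:UQ = 4:5 ⇒ U = (0, 5/9)
3. Y lies on line UM with UY:YM = -4:3 ⇒ Y = (8, -29/3)
4. T is the midpoint of EY ⇒ T = (9/2, -29/6)
2·[UQR] = 5/18, 2·[EQT] = 29/6
[UQR]:[EQT] = 5/18:29/6 = 5/87

[UQR]:[EQT] = 5/87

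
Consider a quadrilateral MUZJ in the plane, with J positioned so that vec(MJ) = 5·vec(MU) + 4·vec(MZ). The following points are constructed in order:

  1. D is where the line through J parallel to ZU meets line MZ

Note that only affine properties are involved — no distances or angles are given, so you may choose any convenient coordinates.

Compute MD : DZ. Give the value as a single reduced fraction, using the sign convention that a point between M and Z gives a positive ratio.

Set M = (0, 0), U = (1, 0), Z = (0, 1), J = (5, 4); any affine frame gives the same invariant.
1. D is where the line through J parallel to ZU meets line MZ ⇒ D = (0, 9)
D = M + t·(Z−M) with t = 9, so MD:DZ = t:(1−t) = 9:-8

MD:DZ = -9/8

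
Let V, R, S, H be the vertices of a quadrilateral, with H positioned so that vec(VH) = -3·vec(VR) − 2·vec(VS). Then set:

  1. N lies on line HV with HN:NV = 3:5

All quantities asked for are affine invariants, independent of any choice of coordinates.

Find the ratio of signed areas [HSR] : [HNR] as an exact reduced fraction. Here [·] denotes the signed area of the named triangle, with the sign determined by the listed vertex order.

[HSR]:[HNR] = 8

Set V = (0, 0), R = (1, 0), S = (0, 1), H = (-3, -2); any affine frame gives the same invariant.
1. N lies on line HV with HN:NV = 3:5 ⇒ N = (-15/8, -5/4)
2·[HSR] = -6, 2·[HNR] = -3/4
[HSR]:[HNR] = -6:-3/4 = 8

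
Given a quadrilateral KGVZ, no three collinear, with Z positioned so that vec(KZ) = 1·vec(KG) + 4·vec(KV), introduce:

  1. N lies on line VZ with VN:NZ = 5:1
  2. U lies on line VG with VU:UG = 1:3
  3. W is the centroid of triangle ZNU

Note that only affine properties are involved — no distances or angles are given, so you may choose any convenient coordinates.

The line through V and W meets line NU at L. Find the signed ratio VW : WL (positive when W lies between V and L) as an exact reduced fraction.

VW:WL = -16

Assign K = (0, 0), G = (1, 0), V = (0, 1), Z = (1, 4) — the answer is frame-independent, so this choice is without loss of generality.
1. N lies on line VZ with VN:NZ = 5:1 ⇒ N = (5/6, 7/2)
2. U lies on line VG with VU:UG = 1:3 ⇒ U = (1/4, 3/4)
3. W is the centroid of triangle ZNU ⇒ W = (25/36, 11/4)
line VW meets NU at L = (125/192, 169/64)
W = V + t·(L−V) with t = 16/15, so VW:WL = 16/15:-1/15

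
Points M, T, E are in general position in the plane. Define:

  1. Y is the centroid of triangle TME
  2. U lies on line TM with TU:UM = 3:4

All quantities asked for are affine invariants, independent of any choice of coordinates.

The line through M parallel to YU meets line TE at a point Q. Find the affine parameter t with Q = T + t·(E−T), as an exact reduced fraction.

Assign M = (0, 0), T = (1, 0), E = (0, 1) — the answer is frame-independent, so this choice is without loss of generality.
1. Y is the centroid of triangle TME ⇒ Y = (1/3, 1/3)
2. U lies on line TM with TU:UM = 3:4 ⇒ U = (4/7, 0)
through M parallel to YU: direction (5/21, -1/3); meets TE at Q = (-5/2, 7/2)
Q = T + t·(E−T) with t = 7/2

t = 7/2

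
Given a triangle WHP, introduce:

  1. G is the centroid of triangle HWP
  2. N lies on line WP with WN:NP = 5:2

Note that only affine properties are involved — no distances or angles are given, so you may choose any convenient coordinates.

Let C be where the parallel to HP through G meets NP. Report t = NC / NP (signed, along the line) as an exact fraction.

t = -1/6

Work in coordinates with W = (0, 0), H = (1, 0), P = (0, 1).
1. G is the centroid of triangle HWP ⇒ G = (1/3, 1/3)
2. N lies on line WP with WN:NP = 5:2 ⇒ N = (0, 5/7)
through G parallel to HP: direction (-1, 1); meets NP at C = (0, 2/3)
C = N + t·(P−N) with t = -1/6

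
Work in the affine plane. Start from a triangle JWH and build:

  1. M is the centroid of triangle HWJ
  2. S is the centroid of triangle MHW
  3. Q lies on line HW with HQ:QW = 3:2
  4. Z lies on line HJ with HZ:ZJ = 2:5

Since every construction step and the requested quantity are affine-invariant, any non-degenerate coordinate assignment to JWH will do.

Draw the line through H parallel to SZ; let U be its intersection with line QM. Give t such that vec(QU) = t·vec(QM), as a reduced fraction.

Set J = (0, 0), W = (1, 0), H = (0, 1); any affine frame gives the same invariant.
1. M is the centroid of triangle HWJ ⇒ M = (1/3, 1/3)
2. S is the centroid of triangle MHW ⇒ S = (4/9, 4/9)
3. Q lies on line HW with HQ:QW = 3:2 ⇒ Q = (3/5, 2/5)
4. Z lies on line HJ with HZ:ZJ = 2:5 ⇒ Z = (0, 5/7)
through H parallel to SZ: direction (-4/9, 17/63); meets QM at U = (7/8, 15/32)
U = Q + t·(M−Q) with t = -33/32

t = -33/32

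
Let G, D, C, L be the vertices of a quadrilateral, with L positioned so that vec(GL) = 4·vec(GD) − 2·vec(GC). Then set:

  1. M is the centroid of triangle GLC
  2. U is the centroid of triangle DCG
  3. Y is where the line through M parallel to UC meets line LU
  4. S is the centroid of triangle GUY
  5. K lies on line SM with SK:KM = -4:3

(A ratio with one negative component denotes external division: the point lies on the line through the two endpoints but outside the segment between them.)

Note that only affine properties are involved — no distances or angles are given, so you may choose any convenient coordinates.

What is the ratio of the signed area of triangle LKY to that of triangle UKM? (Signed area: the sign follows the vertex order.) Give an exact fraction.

Assign G = (0, 0), D = (1, 0), C = (0, 1), L = (4, -2) — the answer is frame-independent, so this choice is without loss of generality.
1. M is the centroid of triangle GLC ⇒ M = (4/3, -1/3)
2. U is the centroid of triangle DCG ⇒ U = (1/3, 1/3)
3. Y is where the line through M parallel to UC meets line LU ⇒ Y = (59/45, -13/45)
4. S is the centroid of triangle GUY ⇒ S = (74/135, 2/135)
5. K lies on line SM with SK:KM = -4:3 ⇒ K = (166/45, -62/45)
2·[LKY] = 154/135, 2·[UKM] = -71/135
[LKY]:[UKM] = 154/135:-71/135 = -154/71

[LKY]:[UKM] = -154/71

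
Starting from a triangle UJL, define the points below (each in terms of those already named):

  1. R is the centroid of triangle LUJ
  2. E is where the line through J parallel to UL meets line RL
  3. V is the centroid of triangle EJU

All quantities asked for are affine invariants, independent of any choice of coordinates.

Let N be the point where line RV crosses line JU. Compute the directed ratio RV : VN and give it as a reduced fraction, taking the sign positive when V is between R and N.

RV:VN = -2

Set U = (0, 0), J = (1, 0), L = (0, 1); any affine frame gives the same invariant.
1. R is the centroid of triangle LUJ ⇒ R = (1/3, 1/3)
2. E is where the line through J parallel to UL meets line RL ⇒ E = (1, -1)
3. V is the centroid of triangle EJU ⇒ V = (2/3, -1/3)
line RV meets JU at N = (1/2, 0)
V = R + t·(N−R) with t = 2, so RV:VN = 2:-1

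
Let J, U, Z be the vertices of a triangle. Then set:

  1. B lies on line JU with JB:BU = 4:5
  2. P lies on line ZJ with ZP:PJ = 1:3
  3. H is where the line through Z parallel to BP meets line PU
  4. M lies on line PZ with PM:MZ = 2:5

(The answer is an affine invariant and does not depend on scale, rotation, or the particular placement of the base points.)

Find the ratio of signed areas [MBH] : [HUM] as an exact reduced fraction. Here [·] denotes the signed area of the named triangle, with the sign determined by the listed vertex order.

Assign J = (0, 0), U = (1, 0), Z = (0, 1) — the answer is frame-independent, so this choice is without loss of generality.
1. B lies on line JU with JB:BU = 4:5 ⇒ B = (4/9, 0)
2. P lies on line ZJ with ZP:PJ = 1:3 ⇒ P = (0, 3/4)
3. H is where the line through Z parallel to BP meets line PU ⇒ H = (4/15, 11/20)
4. M lies on line PZ with PM:MZ = 2:5 ⇒ M = (0, 23/28)
2·[MBH] = 31/315, 2·[HUM] = 11/210
[MBH]:[HUM] = 31/315:11/210 = 62/33

[MBH]:[HUM] = 62/33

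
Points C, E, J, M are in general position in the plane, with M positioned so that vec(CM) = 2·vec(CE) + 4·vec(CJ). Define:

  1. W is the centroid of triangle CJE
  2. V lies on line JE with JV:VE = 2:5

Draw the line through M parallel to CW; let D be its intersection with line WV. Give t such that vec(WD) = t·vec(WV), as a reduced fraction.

Work in coordinates with C = (0, 0), E = (1, 0), J = (0, 1), M = (2, 4).
1. W is the centroid of triangle CJE ⇒ W = (1/3, 1/3)
2. V lies on line JE with JV:VE = 2:5 ⇒ V = (2/7, 5/7)
through M parallel to CW: direction (1/3, 1/3); meets WV at D = (1/9, 19/9)
D = W + t·(V−W) with t = 14/3

t = 14/3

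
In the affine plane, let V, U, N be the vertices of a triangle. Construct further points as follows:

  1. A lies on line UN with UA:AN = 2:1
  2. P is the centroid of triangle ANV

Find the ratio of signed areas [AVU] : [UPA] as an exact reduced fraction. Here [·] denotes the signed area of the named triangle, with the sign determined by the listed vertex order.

[AVU]:[UPA] = -3

Choose coordinates V = (0, 0), U = (1, 0), N = (0, 1).
1. A lies on line UN with UA:AN = 2:1 ⇒ A = (1/3, 2/3)
2. P is the centroid of triangle ANV ⇒ P = (1/9, 5/9)
2·[AVU] = 2/3, 2·[UPA] = -2/9
[AVU]:[UPA] = 2/3:-2/9 = -3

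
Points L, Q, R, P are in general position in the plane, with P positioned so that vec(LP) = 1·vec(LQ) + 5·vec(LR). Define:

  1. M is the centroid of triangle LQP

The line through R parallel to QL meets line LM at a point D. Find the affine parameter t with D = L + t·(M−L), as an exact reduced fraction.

Set L = (0, 0), Q = (1, 0), R = (0, 1), P = (1, 5); any affine frame gives the same invariant.
1. M is the centroid of triangle LQP ⇒ M = (2/3, 5/3)
through R parallel to QL: direction (-1, 0); meets LM at D = (2/5, 1)
D = L + t·(M−L) with t = 3/5

t = 3/5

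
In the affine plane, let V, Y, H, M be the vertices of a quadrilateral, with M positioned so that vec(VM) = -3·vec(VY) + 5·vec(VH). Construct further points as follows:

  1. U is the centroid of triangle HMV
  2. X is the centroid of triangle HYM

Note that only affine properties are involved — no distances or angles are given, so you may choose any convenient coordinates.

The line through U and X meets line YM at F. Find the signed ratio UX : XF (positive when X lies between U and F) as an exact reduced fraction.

UX:XF = 5

Set V = (0, 0), Y = (1, 0), H = (0, 1), M = (-3, 5); any affine frame gives the same invariant.
1. U is the centroid of triangle HMV ⇒ U = (-1, 2)
2. X is the centroid of triangle HYM ⇒ X = (-2/3, 2)
line UX meets YM at F = (-3/5, 2)
X = U + t·(F−U) with t = 5/6, so UX:XF = 5/6:1/6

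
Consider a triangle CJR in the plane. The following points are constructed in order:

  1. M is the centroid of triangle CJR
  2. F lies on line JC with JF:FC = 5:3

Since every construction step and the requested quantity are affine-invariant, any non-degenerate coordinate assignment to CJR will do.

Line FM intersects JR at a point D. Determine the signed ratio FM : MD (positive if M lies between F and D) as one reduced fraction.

Work in coordinates with C = (0, 0), J = (1, 0), R = (0, 1).
1. M is the centroid of triangle CJR ⇒ M = (1/3, 1/3)
2. F lies on line JC with JF:FC = 5:3 ⇒ F = (3/8, 0)
line FM meets JR at D = (2/7, 5/7)
M = F + t·(D−F) with t = 7/15, so FM:MD = 7/15:8/15

FM:MD = 7/8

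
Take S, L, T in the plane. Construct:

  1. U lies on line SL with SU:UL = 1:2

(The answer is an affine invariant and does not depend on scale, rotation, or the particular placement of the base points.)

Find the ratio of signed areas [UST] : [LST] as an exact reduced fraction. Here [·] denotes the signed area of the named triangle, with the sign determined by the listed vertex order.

Work in coordinates with S = (0, 0), L = (1, 0), T = (0, 1).
1. U lies on line SL with SU:UL = 1:2 ⇒ U = (1/3, 0)
2·[UST] = -1/3, 2·[LST] = -1
[UST]:[LST] = -1/3:-1 = 1/3

[UST]:[LST] = 1/3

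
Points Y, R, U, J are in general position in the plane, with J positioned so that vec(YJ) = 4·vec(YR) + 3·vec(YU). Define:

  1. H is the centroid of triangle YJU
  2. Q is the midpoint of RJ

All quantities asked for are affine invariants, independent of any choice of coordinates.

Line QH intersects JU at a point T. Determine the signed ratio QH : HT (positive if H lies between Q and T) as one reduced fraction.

QH:HT = 5/4

Set Y = (0, 0), R = (1, 0), U = (0, 1), J = (4, 3); any affine frame gives the same invariant.
1. H is the centroid of triangle YJU ⇒ H = (4/3, 4/3)
2. Q is the midpoint of RJ ⇒ Q = (5/2, 3/2)
line QH meets JU at T = (2/5, 6/5)
H = Q + t·(T−Q) with t = 5/9, so QH:HT = 5/9:4/9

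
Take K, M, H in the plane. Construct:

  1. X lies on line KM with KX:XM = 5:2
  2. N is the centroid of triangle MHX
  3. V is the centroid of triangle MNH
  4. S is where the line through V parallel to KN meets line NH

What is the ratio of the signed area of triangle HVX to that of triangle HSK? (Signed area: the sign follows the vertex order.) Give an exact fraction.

Work in coordinates with K = (0, 0), M = (1, 0), H = (0, 1).
1. X lies on line KM with KX:XM = 5:2 ⇒ X = (5/7, 0)
2. N is the centroid of triangle MHX ⇒ N = (4/7, 1/3)
3. V is the centroid of triangle MNH ⇒ V = (11/21, 4/9)
4. S is where the line through V parallel to KN meets line NH ⇒ S = (31/63, 23/54)
2·[HVX] = -8/63, 2·[HSK] = -31/63
[HVX]:[HSK] = -8/63:-31/63 = 8/31

[HVX]:[HSK] = 8/31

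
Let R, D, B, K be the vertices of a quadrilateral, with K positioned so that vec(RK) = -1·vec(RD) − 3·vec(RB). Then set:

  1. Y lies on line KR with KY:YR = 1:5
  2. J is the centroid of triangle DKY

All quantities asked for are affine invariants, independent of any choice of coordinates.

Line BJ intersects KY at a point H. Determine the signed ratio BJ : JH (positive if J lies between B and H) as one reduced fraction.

Choose coordinates R = (0, 0), D = (1, 0), B = (0, 1), K = (-1, -3).
1. Y lies on line KR with KY:YR = 1:5 ⇒ Y = (-5/6, -5/2)
2. J is the centroid of triangle DKY ⇒ J = (-5/18, -11/6)
line BJ meets KY at H = (-5/36, -5/12)
J = B + t·(H−B) with t = 2, so BJ:JH = 2:-1

BJ:JH = -2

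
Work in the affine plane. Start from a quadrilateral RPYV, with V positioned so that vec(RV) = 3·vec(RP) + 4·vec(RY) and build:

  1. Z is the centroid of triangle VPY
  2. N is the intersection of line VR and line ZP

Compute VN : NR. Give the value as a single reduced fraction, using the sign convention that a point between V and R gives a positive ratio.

VN:NR = 6/5

Work in coordinates with R = (0, 0), P = (1, 0), Y = (0, 1), V = (3, 4).
1. Z is the centroid of triangle VPY ⇒ Z = (4/3, 5/3)
2. N is the intersection of line VR and line ZP ⇒ N = (15/11, 20/11)
N = V + t·(R−V) with t = 6/11, so VN:NR = t:(1−t) = 6/11:5/11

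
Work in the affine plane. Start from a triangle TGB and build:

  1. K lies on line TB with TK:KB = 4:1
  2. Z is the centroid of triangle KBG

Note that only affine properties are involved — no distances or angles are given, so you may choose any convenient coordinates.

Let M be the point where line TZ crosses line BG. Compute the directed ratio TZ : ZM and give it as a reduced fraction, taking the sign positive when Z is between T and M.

Assign T = (0, 0), G = (1, 0), B = (0, 1) — the answer is frame-independent, so this choice is without loss of generality.
1. K lies on line TB with TK:KB = 4:1 ⇒ K = (0, 4/5)
2. Z is the centroid of triangle KBG ⇒ Z = (1/3, 3/5)
line TZ meets BG at M = (5/14, 9/14)
Z = T + t·(M−T) with t = 14/15, so TZ:ZM = 14/15:1/15

TZ:ZM = 14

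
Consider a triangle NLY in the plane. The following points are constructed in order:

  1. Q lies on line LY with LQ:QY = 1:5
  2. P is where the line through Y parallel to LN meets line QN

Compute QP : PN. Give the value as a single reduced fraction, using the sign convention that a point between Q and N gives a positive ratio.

QP:PN = -5/6

Choose coordinates N = (0, 0), L = (1, 0), Y = (0, 1).
1. Q lies on line LY with LQ:QY = 1:5 ⇒ Q = (5/6, 1/6)
2. P is where the line through Y parallel to LN meets line QN ⇒ P = (5, 1)
P = Q + t·(N−Q) with t = -5, so QP:PN = t:(1−t) = -5:6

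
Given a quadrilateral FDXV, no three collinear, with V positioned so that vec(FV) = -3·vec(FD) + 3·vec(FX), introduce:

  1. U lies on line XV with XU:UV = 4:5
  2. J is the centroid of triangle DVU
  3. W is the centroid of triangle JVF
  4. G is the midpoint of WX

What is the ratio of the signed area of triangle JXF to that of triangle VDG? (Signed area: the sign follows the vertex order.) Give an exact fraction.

[JXF]:[VDG] = -36

Assign F = (0, 0), D = (1, 0), X = (0, 1), V = (-3, 3) — the answer is frame-independent, so this choice is without loss of generality.
1. U lies on line XV with XU:UV = 4:5 ⇒ U = (-4/3, 17/9)
2. J is the centroid of triangle DVU ⇒ J = (-10/9, 44/27)
3. W is the centroid of triangle JVF ⇒ W = (-37/27, 125/81)
4. G is the midpoint of WX ⇒ G = (-37/54, 103/81)
2·[JXF] = -10/9, 2·[VDG] = 5/162
[JXF]:[VDG] = -10/9:5/162 = -36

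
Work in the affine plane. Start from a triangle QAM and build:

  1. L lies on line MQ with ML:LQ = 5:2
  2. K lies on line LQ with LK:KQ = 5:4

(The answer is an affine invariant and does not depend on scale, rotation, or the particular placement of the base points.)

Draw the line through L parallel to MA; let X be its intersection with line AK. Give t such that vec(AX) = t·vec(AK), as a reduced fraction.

t = 9/11

Assign Q = (0, 0), A = (1, 0), M = (0, 1) — the answer is frame-independent, so this choice is without loss of generality.
1. L lies on line MQ with ML:LQ = 5:2 ⇒ L = (0, 2/7)
2. K lies on line LQ with LK:KQ = 5:4 ⇒ K = (0, 8/63)
through L parallel to MA: direction (1, -1); meets AK at X = (2/11, 8/77)
X = A + t·(K−A) with t = 9/11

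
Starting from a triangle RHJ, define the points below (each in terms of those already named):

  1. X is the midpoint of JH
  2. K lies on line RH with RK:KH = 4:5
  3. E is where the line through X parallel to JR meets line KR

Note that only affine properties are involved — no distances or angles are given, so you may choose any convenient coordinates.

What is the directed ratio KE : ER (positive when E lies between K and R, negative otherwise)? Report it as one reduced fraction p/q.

KE:ER = -1/9

Set R = (0, 0), H = (1, 0), J = (0, 1); any affine frame gives the same invariant.
1. X is the midpoint of JH ⇒ X = (1/2, 1/2)
2. K lies on line RH with RK:KH = 4:5 ⇒ K = (4/9, 0)
3. E is where the line through X parallel to JR meets line KR ⇒ E = (1/2, 0)
E = K + t·(R−K) with t = -1/8, so KE:ER = t:(1−t) = -1/8:9/8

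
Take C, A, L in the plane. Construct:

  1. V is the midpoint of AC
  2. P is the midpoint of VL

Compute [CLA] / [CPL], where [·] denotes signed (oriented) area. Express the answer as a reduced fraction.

Work in coordinates with C = (0, 0), A = (1, 0), L = (0, 1).
1. V is the midpoint of AC ⇒ V = (1/2, 0)
2. P is the midpoint of VL ⇒ P = (1/4, 1/2)
2·[CLA] = -1, 2·[CPL] = 1/4
[CLA]:[CPL] = -1:1/4 = -4

[CLA]:[CPL] = -4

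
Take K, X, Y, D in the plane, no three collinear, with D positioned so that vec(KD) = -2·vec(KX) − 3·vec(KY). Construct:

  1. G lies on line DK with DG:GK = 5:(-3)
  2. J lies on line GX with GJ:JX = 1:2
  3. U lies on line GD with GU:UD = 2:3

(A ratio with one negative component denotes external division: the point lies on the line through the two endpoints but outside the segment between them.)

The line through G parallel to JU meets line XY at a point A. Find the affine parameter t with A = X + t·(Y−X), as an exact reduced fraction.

t = 18/17

Assign K = (0, 0), X = (1, 0), Y = (0, 1), D = (-2, -3) — the answer is frame-independent, so this choice is without loss of generality.
1. G lies on line DK with DG:GK = 5:(-3) ⇒ G = (3, 9/2)
2. J lies on line GX with GJ:JX = 1:2 ⇒ J = (7/3, 3)
3. U lies on line GD with GU:UD = 2:3 ⇒ U = (1, 3/2)
through G parallel to JU: direction (-4/3, -3/2); meets XY at A = (-1/17, 18/17)
A = X + t·(Y−X) with t = 18/17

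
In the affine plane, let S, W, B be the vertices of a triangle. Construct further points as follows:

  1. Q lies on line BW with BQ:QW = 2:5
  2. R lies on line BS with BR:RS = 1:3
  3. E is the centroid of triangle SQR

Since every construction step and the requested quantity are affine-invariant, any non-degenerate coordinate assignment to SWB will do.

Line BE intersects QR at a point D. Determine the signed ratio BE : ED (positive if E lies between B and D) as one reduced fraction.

BE:ED = -2

Set S = (0, 0), W = (1, 0), B = (0, 1); any affine frame gives the same invariant.
1. Q lies on line BW with BQ:QW = 2:5 ⇒ Q = (2/7, 5/7)
2. R lies on line BS with BR:RS = 1:3 ⇒ R = (0, 3/4)
3. E is the centroid of triangle SQR ⇒ E = (2/21, 41/84)
line BE meets QR at D = (1/21, 125/168)
E = B + t·(D−B) with t = 2, so BE:ED = 2:-1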